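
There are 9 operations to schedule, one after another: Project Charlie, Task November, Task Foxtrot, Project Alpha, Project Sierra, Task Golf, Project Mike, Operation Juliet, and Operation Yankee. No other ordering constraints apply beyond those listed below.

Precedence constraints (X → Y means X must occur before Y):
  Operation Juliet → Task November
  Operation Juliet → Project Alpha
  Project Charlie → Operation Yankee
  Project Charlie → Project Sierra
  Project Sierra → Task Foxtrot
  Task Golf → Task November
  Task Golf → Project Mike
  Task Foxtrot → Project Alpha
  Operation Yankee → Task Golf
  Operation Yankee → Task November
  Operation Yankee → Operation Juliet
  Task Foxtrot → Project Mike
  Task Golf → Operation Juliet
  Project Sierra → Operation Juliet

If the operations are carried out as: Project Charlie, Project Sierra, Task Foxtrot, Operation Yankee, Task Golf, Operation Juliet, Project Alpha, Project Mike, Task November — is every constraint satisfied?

Going through the constraints one by one, each required predecessor appears earlier in the sequence than its dependent — e.g. Operation Yankee (position 4) is before Task November (position 9), as required.

Yes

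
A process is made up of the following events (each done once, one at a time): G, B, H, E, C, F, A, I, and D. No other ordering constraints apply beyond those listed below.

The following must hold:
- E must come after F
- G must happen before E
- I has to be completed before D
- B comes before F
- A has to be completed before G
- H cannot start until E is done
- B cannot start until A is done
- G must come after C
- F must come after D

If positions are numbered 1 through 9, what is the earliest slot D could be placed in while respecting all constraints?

2

Working backwards through the constraints from D, its only required predecessor is I.
So at minimum 1 event comes before D, putting D no earlier than position 2. That position is achievable by scheduling exactly that predecessor first.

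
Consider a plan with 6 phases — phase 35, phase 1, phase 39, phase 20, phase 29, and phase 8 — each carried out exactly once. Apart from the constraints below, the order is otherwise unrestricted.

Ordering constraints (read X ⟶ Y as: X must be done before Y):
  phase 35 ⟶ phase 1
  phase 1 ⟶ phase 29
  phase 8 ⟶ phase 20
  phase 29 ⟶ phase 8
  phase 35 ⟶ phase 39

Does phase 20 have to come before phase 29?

There is a chain phase 29 → phase 8 → phase 20, which puts phase 29 before phase 20.
So phase 20 never precedes phase 29.

No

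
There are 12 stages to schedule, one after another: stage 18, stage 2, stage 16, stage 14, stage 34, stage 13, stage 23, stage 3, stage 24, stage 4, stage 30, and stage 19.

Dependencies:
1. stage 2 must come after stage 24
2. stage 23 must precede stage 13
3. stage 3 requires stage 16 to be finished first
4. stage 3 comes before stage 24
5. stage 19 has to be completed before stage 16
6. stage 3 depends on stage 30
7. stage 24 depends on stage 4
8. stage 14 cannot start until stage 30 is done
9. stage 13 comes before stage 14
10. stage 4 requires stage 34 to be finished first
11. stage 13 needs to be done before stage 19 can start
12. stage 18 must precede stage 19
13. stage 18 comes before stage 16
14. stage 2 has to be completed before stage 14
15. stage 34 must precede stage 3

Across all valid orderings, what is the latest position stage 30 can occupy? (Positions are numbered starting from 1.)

8

The stages that are forced after stage 30, directly or by a chain of constraints, are stage 2, stage 14, stage 3, stage 24. That's 4 stages.
With 4 mandatory successors out of 12 stages total, the latest slot for stage 30 is 12−4 = 8, and it's reachable by doing all non-successors before stage 30.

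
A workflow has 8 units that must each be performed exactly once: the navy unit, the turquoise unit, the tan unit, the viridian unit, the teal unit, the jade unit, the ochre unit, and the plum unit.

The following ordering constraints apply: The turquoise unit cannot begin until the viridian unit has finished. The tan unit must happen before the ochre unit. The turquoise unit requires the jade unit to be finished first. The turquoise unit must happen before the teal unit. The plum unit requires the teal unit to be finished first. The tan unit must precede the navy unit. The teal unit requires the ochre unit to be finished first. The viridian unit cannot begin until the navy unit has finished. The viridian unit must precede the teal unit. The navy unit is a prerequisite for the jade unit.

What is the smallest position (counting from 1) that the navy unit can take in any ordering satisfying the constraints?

The only unit forced before the navy unit (directly or transitively) is the tan unit.
So at minimum 1 unit comes before the navy unit, putting the navy unit no earlier than position 2. That position is achievable by scheduling exactly that predecessor first.

2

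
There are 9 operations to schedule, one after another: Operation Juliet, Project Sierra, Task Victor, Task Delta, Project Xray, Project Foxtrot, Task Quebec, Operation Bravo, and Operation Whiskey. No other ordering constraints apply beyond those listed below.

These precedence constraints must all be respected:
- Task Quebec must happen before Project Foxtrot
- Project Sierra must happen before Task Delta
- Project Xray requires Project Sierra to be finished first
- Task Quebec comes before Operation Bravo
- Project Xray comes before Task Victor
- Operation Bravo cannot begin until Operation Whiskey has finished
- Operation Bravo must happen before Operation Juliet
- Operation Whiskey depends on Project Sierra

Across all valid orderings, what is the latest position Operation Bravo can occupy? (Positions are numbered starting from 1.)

8

Following the constraints forward from Operation Bravo, its only required successor is Operation Juliet.
With 1 mandatory successor out of 9 operations total, the latest slot for Operation Bravo is 9−1 = 8, and it's reachable by doing all non-successors before Operation Bravo.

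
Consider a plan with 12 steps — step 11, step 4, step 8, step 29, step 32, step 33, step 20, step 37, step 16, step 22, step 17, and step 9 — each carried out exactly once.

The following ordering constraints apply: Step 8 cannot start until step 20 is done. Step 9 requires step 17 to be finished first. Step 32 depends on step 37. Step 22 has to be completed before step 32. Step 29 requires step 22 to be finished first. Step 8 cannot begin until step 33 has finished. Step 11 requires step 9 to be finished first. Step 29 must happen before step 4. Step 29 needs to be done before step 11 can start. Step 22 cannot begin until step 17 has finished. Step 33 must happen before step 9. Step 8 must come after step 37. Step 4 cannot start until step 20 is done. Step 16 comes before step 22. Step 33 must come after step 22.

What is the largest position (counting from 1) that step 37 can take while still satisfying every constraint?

10

The steps that are forced after step 37, directly or by a chain of constraints, are step 8, step 32. That's 2 steps.
With 2 mandatory successors out of 12 steps total, the latest slot for step 37 is 12−2 = 10, and it's reachable by doing all non-successors before step 37.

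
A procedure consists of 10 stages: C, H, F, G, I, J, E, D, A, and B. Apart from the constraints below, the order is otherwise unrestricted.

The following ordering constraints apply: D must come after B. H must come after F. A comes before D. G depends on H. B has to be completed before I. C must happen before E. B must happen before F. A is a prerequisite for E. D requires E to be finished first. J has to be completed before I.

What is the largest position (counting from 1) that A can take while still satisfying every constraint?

8

Every stage that must follow A has to come after it. Tracing all chains starting from A, those stages are: E, D — 2 in total.
With 2 mandatory successors out of 10 stages total, the latest slot for A is 10−2 = 8, and it's reachable by doing all non-successors before A.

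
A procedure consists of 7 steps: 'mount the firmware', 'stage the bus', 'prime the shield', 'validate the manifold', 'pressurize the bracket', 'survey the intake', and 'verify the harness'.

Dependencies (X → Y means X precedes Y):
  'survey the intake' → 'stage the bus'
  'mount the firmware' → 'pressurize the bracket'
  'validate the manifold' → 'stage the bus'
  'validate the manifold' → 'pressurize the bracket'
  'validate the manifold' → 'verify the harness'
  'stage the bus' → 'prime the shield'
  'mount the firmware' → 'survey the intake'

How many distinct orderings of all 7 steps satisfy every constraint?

The steps with no prerequisites are 'mount the firmware', 'validate the manifold'; any of them can be placed first.
Enumerating by repeatedly choosing an available step (one whose prerequisites are all placed) gives 56 distinct complete orderings.

56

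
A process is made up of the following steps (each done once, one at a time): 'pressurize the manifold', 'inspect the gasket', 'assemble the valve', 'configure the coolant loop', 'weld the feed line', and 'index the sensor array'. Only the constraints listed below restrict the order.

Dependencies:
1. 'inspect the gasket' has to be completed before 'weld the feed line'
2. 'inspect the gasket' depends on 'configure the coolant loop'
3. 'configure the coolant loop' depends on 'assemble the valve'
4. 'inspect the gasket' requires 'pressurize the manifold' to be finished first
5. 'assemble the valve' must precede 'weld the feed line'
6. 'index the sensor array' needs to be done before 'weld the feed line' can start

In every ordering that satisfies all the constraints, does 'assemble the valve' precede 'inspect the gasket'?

Yes

Chaining the stated constraints: 'assemble the valve' → 'configure the coolant loop' → 'inspect the gasket'.
Hence 'assemble the valve' necessarily comes before 'inspect the gasket'.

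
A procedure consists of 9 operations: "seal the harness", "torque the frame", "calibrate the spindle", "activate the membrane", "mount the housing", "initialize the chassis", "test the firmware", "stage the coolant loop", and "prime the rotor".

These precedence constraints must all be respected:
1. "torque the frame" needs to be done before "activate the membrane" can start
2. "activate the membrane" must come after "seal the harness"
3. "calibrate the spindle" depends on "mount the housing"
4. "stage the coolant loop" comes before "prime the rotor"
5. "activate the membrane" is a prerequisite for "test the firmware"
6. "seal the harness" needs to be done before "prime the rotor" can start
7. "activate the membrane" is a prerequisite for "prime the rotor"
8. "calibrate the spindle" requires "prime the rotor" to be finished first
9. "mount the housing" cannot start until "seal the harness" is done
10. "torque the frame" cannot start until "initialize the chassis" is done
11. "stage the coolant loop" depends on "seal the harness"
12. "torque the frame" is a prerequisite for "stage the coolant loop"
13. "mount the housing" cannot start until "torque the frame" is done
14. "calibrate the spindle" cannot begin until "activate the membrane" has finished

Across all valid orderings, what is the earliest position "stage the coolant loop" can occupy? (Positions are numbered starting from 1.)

4

Every operation that must precede "stage the coolant loop" has to come before it. Tracing all chains that end at "stage the coolant loop", those operations are: "seal the harness", "torque the frame", "initialize the chassis" — 3 in total.
So at minimum 3 operations come before "stage the coolant loop", putting "stage the coolant loop" no earlier than position 4. That position is achievable by scheduling exactly those predecessors first.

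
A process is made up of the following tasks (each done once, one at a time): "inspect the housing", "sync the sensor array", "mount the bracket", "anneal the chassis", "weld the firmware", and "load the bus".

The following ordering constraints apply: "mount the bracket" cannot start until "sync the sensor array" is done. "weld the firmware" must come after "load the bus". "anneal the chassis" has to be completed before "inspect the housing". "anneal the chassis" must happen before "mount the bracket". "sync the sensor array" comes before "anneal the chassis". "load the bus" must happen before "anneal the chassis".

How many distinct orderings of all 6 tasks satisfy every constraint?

The tasks with no prerequisites are "sync the sensor array", "load the bus"; any of them can be placed first.
Counting all ways to extend the partial order to a total order gives 18.

18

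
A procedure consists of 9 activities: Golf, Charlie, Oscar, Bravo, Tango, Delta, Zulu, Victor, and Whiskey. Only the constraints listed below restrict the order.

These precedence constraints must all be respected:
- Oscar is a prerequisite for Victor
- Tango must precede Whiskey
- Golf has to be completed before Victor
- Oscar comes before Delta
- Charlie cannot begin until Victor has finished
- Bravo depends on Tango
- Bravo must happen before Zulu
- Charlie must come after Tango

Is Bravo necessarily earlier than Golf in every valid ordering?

No

Bravo and Golf are not related by any chain of constraints.
There exist valid orderings with Golf before Bravo, so Bravo is not required to come first.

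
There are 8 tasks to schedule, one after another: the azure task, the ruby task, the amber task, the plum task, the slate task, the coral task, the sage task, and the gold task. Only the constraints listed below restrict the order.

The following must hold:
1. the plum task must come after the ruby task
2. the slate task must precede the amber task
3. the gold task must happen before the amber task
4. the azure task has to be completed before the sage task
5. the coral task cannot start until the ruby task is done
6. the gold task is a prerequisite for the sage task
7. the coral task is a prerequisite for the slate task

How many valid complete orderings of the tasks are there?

The tasks with no prerequisites are the azure task, the ruby task, the gold task; any of them can be placed first.
Systematically extending each partial ordering one task at a time and counting, there are 407 complete orderings.

407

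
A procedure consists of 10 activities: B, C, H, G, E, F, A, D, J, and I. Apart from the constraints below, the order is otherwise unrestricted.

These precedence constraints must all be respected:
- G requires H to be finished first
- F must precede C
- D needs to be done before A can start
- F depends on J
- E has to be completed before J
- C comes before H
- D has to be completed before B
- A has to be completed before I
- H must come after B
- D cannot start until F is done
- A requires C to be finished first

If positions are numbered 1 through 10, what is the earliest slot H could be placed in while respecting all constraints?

The activities that are forced before H, directly or transitively, are B, C, E, F, D, J. That's 6 activities.
With 6 mandatory predecessors, the earliest H can sit is position 6+1 = 7, and placing just those 6 first achieves it.

7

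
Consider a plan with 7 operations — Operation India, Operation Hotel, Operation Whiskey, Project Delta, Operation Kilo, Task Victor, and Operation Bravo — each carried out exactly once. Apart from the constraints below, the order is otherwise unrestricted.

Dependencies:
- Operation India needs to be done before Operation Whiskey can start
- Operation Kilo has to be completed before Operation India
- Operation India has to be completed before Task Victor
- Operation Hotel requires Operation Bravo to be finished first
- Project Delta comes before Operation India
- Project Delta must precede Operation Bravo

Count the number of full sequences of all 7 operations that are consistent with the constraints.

2 operations have no prerequisites (Project Delta, Operation Kilo), so any of them could come first.
Systematically extending each partial ordering one operation at a time and counting, there are 50 complete orderings.

50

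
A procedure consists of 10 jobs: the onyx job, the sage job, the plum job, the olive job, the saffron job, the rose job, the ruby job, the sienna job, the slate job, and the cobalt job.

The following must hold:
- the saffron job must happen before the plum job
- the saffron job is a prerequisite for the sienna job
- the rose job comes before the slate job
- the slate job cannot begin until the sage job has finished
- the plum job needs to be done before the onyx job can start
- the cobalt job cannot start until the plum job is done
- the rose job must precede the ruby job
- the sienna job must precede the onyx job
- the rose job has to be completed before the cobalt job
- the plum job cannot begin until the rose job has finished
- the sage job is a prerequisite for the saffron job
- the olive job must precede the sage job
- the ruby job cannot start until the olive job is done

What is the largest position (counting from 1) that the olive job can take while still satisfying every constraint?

2

Following every chain forward from the olive job, the jobs that must come later are the onyx job, the sage job, the plum job, the saffron job, the ruby job, the sienna job, the slate job, the cobalt job — 8 of them.
So at least 8 jobs follow the olive job, putting the olive job no later than position 2. That position is achievable by scheduling everything else first.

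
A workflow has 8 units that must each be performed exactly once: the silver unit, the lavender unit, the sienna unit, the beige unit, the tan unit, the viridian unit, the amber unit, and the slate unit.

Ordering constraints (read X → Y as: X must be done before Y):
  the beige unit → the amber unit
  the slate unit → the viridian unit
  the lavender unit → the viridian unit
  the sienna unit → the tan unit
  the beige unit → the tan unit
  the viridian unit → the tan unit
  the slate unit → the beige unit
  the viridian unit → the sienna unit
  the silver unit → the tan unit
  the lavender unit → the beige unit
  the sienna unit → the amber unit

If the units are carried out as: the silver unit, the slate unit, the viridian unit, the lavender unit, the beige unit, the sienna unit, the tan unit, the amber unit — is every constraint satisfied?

In the proposed order, the viridian unit appears before the lavender unit.
But one of the constraints requires the lavender unit before the viridian unit, so this ordering violates it.

No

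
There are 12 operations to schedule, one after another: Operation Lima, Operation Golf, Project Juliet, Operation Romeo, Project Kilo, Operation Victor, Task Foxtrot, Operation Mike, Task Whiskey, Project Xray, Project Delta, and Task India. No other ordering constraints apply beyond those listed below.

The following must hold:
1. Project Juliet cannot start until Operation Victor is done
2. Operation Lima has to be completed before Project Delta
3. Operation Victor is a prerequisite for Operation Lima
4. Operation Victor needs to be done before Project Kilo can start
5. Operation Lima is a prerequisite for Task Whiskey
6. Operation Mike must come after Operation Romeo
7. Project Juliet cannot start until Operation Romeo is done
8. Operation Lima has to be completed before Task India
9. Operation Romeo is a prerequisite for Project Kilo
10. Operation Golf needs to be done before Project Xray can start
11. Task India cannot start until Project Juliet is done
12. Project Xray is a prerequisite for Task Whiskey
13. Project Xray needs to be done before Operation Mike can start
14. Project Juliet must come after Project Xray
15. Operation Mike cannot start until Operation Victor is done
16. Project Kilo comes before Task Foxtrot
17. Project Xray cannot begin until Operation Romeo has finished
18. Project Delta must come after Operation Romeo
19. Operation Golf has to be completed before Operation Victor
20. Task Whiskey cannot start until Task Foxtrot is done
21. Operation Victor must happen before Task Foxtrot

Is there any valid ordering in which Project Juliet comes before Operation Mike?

Yes

Nothing in the constraints forces Operation Mike before Project Juliet — there is no chain from Operation Mike to Project Juliet.
So a valid ordering placing Project Juliet earlier than Operation Mike exists.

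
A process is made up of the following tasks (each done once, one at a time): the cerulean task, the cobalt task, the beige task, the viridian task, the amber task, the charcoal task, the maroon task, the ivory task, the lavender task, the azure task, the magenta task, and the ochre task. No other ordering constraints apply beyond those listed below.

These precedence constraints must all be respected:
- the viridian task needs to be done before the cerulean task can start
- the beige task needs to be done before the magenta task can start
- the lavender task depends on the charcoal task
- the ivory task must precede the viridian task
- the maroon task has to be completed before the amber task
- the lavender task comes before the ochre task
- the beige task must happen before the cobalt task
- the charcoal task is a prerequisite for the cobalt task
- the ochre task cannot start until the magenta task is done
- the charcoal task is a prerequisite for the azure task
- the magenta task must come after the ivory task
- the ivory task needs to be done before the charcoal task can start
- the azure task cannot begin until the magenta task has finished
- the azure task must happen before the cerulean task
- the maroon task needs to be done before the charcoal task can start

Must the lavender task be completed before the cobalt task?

No

No chain of constraints connects the lavender task to the cobalt task in either direction.
A valid ordering placing the cobalt task before the lavender task exists, so the answer is no.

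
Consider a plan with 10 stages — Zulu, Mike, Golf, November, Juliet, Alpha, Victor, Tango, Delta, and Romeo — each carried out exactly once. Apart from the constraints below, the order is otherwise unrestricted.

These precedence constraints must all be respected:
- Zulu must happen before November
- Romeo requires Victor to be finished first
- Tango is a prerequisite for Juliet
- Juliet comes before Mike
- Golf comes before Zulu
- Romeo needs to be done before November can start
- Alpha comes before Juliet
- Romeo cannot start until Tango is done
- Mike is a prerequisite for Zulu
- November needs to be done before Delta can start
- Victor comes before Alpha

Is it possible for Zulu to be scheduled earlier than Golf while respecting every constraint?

No

There is a dependency chain Golf → Zulu, so Zulu always comes after Golf.
So no valid ordering can have Zulu before Golf.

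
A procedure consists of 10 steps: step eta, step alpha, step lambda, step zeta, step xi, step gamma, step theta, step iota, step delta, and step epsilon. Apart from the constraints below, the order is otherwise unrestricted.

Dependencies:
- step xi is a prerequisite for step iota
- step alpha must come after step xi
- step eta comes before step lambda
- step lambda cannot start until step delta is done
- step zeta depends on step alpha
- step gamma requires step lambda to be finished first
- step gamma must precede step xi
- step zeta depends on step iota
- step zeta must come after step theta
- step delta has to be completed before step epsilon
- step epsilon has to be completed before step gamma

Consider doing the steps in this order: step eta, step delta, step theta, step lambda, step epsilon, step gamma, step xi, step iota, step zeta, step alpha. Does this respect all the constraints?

No

The sequence places step zeta ahead of step alpha.
That contradicts the constraint that step alpha must precede step zeta.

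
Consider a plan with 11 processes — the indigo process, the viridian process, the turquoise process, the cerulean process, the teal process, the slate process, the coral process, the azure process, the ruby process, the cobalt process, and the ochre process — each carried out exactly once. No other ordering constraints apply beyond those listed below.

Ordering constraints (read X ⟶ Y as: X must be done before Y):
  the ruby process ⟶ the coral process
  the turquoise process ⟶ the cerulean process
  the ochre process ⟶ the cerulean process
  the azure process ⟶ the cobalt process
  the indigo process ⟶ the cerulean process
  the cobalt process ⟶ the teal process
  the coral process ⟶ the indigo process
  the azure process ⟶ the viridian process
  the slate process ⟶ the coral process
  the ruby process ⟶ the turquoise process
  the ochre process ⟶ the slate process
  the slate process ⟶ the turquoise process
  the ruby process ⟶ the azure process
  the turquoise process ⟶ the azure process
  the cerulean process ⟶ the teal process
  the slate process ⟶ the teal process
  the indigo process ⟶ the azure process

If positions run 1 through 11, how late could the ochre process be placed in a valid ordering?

The processes that are forced after the ochre process, directly or by a chain of constraints, are the indigo process, the viridian process, the turquoise process, the cerulean process, the teal process, the slate process, the coral process, the azure process, the cobalt process. That's 9 processes.
With 9 mandatory successors out of 11 processes total, the latest slot for the ochre process is 11−9 = 2, and it's reachable by doing all non-successors before the ochre process.

2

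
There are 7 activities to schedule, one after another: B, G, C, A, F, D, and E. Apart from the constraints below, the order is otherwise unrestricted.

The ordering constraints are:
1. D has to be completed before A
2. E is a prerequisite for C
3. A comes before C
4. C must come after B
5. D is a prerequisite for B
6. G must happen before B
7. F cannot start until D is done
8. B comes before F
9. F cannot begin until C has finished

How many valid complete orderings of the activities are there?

The activities with no prerequisites are G, D, E; any of them can be placed first.
Counting all ways to extend the partial order to a total order gives 25.

25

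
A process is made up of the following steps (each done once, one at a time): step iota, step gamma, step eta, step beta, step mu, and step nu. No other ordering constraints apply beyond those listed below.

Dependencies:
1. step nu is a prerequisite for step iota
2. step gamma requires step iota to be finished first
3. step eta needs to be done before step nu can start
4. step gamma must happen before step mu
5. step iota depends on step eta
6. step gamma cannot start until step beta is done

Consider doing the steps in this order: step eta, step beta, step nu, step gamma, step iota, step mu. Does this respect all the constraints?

No

In the proposed order, step gamma appears before step iota.
That contradicts the constraint that step iota must precede step gamma.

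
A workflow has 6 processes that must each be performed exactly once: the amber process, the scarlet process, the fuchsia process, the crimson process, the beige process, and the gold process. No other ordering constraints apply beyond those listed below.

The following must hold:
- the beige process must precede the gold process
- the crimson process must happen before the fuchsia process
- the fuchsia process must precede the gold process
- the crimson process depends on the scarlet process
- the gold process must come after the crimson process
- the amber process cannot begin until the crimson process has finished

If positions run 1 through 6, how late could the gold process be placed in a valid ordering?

The gold process has no required successors, so nothing stops it from going last (position 6).

6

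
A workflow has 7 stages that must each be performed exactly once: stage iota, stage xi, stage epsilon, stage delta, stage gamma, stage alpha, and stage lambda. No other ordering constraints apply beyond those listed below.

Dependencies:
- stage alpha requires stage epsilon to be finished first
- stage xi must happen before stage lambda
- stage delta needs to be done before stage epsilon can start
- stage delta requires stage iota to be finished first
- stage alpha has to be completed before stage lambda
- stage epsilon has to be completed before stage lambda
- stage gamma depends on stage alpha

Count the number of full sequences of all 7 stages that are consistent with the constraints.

2 stages have no prerequisites (stage iota, stage xi), so any of them could come first.
Enumerating by repeatedly choosing an available stage (one whose prerequisites are all placed) gives 11 distinct complete orderings.

11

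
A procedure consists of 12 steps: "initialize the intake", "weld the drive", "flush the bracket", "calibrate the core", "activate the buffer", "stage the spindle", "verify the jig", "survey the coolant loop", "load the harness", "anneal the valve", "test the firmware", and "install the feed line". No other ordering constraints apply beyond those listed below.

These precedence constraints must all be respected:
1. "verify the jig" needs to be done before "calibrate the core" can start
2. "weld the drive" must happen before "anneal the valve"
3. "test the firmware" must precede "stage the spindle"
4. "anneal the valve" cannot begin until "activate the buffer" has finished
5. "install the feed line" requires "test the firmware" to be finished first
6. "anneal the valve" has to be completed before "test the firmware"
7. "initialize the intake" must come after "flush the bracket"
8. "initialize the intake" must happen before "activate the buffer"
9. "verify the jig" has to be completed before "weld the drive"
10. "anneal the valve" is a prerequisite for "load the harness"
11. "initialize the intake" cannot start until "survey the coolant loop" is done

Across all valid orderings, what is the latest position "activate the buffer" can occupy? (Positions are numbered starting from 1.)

7

Every step that must follow "activate the buffer" has to come after it. Tracing all chains starting from "activate the buffer", those steps are: "stage the spindle", "load the harness", "anneal the valve", "test the firmware", "install the feed line" — 5 in total.
So at least 5 steps follow "activate the buffer", putting "activate the buffer" no later than position 7. That position is achievable by scheduling everything else first.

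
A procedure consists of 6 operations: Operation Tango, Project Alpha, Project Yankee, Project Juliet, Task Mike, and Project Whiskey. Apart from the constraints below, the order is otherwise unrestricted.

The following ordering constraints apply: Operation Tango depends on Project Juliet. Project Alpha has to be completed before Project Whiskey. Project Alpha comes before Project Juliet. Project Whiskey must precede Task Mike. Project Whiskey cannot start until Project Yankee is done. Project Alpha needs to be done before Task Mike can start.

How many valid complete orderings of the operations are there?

The operations with no prerequisites are Project Alpha, Project Yankee; any of them can be placed first.
Systematically extending each partial ordering one operation at a time and counting, there are 16 complete orderings.

16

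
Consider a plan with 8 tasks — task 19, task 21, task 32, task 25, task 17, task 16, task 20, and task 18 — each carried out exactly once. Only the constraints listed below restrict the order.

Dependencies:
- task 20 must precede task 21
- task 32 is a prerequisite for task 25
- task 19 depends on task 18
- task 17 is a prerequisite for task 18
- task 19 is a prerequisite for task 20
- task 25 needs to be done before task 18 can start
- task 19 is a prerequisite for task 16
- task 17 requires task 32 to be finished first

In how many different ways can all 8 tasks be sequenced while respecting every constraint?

6

Task 32 is the only task with nothing required before it, so every ordering starts there.
Counting all ways to extend the partial order to a total order gives 6.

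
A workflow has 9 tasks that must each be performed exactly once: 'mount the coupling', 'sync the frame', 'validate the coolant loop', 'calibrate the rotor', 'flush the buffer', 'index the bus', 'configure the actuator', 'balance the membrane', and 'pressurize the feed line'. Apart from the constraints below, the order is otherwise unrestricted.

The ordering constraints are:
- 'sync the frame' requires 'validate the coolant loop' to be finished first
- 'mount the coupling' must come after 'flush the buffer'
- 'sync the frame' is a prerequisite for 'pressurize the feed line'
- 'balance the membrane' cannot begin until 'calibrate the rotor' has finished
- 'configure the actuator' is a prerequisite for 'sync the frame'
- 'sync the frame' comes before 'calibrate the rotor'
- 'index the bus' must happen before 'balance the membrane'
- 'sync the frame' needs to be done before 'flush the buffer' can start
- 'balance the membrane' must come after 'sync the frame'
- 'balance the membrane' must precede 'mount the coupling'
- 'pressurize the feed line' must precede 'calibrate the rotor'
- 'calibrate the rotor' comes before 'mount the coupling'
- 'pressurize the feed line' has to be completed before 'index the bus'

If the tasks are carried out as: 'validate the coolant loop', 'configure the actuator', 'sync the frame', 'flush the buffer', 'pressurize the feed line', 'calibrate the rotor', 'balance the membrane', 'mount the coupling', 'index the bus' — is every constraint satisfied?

No

Here 'index the bus' comes after 'balance the membrane'.
Since 'index the bus' is required before 'balance the membrane', the ordering is invalid.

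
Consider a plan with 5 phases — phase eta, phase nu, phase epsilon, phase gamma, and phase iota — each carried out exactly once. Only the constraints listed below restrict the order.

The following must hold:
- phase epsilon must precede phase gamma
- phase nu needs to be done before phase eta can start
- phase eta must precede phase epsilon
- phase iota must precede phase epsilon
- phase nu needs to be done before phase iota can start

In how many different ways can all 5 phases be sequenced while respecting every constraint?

2

Only phase nu has no prerequisites, so it must go first.
Enumerating by repeatedly choosing an available phase (one whose prerequisites are all placed) gives 2 distinct complete orderings.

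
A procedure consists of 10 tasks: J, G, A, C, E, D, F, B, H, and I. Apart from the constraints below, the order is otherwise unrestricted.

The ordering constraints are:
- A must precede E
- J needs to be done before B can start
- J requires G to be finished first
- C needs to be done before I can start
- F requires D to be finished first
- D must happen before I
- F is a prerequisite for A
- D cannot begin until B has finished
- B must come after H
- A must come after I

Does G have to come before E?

Yes

Tracing the constraints gives a chain: G → J → B → D → I → A → E.
Hence G necessarily comes before E.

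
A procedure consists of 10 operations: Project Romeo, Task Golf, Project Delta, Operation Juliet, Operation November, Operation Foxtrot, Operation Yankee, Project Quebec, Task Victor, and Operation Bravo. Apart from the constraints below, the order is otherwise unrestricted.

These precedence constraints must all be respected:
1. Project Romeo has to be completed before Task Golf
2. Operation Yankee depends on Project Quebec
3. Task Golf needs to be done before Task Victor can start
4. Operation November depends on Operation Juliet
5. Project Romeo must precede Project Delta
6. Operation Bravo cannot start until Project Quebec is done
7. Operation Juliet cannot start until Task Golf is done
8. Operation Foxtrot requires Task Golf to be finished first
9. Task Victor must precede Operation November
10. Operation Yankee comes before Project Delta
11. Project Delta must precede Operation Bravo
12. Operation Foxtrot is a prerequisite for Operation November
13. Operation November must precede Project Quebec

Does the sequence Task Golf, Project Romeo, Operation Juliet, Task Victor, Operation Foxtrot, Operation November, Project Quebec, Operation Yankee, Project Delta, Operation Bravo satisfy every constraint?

Here Project Romeo comes after Task Golf.
Since Project Romeo is required before Task Golf, the ordering is invalid.

No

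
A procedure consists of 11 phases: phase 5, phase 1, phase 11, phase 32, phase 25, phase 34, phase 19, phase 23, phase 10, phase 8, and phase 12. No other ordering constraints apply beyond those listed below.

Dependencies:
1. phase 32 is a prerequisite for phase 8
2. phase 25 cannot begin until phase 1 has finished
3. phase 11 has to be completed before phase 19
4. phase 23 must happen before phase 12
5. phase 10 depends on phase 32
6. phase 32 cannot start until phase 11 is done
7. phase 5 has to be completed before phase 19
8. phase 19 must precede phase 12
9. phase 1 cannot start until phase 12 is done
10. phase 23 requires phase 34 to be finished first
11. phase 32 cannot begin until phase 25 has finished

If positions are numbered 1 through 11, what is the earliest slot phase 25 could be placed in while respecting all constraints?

Every phase that must precede phase 25 has to come before it. Tracing all chains that end at phase 25, those phases are: phase 5, phase 1, phase 11, phase 34, phase 19, phase 23, phase 12 — 7 in total.
With 7 mandatory predecessors, the earliest phase 25 can sit is position 7+1 = 8, and placing just those 7 first achieves it.

8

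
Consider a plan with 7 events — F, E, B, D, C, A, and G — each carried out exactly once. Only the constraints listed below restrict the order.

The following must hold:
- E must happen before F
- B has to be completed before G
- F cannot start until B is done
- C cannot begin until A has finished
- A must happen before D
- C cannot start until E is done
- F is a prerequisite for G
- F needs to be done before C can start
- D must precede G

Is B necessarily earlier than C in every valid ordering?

Yes

There is a constraint chain B → F → C.
So B must precede C in any valid ordering.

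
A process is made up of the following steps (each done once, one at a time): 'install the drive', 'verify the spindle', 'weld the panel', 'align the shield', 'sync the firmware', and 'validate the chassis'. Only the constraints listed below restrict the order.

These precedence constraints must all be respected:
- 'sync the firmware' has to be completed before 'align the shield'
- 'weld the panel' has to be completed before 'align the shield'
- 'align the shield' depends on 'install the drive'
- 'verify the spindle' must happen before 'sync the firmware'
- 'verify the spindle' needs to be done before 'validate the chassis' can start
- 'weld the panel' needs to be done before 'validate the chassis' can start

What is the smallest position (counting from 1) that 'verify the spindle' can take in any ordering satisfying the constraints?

Nothing is required before 'verify the spindle'; it can be the very first step.

1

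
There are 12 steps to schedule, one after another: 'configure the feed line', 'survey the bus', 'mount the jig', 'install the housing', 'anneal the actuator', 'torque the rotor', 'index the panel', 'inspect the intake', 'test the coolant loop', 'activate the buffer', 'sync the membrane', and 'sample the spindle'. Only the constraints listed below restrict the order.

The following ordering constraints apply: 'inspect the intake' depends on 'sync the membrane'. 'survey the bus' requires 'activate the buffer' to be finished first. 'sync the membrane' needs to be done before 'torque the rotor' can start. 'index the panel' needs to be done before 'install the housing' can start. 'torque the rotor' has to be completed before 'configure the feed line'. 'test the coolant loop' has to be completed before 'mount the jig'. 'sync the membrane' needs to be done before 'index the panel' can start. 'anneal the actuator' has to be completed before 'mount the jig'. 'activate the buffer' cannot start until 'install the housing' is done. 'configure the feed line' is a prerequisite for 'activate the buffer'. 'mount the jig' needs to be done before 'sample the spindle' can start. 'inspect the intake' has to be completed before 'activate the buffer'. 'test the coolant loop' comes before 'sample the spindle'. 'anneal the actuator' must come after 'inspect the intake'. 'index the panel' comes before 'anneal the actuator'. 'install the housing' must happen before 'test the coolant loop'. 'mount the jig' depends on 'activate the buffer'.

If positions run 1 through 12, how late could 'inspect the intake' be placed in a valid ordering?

Every step that must follow 'inspect the intake' has to come after it. Tracing all chains starting from 'inspect the intake', those steps are: 'survey the bus', 'mount the jig', 'anneal the actuator', 'activate the buffer', 'sample the spindle' — 5 in total.
So at least 5 steps follow 'inspect the intake', putting 'inspect the intake' no later than position 7. That position is achievable by scheduling everything else first.

7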